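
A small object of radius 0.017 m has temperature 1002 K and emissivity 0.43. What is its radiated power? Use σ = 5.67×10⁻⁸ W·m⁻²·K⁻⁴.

A = 4πr² = 4π × (0.017)² = 3.63×10^-3 m².
Stefan–Boltzmann: P = εσAT⁴ = 0.43 × 5.67×10⁻⁸ × 3.63×10^-3 × (1002)⁴ = 0.43 × 5.67×10⁻⁸ × 3.63×10^-3 × 1.01×10^12.
P = 89.3 W.

P ≈ 89.3 W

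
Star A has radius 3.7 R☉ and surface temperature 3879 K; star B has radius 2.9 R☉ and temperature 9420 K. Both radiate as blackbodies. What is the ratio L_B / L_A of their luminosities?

L = 4πR²σT⁴ ∝ R²T⁴, so L_B/L_A = (2.9/3.7)² × (9420/3879)⁴ = 0.614 × 34.8 = 21.4.

L_B/L_A ≈ 21.4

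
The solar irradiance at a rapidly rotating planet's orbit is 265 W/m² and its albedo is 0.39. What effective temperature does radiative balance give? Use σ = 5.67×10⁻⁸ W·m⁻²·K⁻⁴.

T ≈ 163 K

Power absorbed = (1−a)S·πR²; power emitted = 4πR²σT⁴. Equating and cancelling πR²:
T = ((1−a)S / 4σ)^(1/4) = (162 / (4 × 5.67×10⁻⁸))^(1/4) = (7.13×10^8)^(1/4).
T = 163 K.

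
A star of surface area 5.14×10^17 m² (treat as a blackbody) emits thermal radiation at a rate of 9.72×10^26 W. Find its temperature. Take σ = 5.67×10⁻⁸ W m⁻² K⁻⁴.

T ≈ 13500 K

From P = σAT⁴, T = (P / σA)^(1/4) = (9.72×10^26 / (5.67×10⁻⁸ × 5.14×10^17))^(1/4).
T = (3.34×10^16)^(1/4) = 13500 K.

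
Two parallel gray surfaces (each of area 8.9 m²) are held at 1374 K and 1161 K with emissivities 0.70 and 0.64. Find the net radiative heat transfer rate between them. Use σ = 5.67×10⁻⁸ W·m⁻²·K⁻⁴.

Q ≈ 4.43×10^5 W

For two large parallel gray plates, q = σ(T₁⁴ − T₂⁴) / (1/ε₁ + 1/ε₂ − 1).
1/ε₁ + 1/ε₂ − 1 = 1/0.70 + 1/0.64 − 1 = 1.991.
T₁⁴ − T₂⁴ = 3.56×10^12 − 1.82×10^12 = 1.75×10^12 K⁴.
q = 5.67×10⁻⁸ × 1.75×10^12 / 1.991 = 49800 W/m².
Q = q·A = 49800 × 8.9 = 4.43×10^5 W.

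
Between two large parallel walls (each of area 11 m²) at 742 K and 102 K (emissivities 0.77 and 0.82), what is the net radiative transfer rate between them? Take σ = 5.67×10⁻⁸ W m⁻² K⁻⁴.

Q ≈ 1.24×10^5 W

For two large parallel gray plates, q = σ(T₁⁴ − T₂⁴) / (1/ε₁ + 1/ε₂ − 1).
1/ε₁ + 1/ε₂ − 1 = 1/0.77 + 1/0.82 − 1 = 1.518.
T₁⁴ − T₂⁴ = 3.03×10^11 − 1.08×10^8 = 3.03×10^11 K⁴.
q = 5.67×10⁻⁸ × 3.03×10^11 / 1.518 = 11300 W/m².
Q = q·A = 11300 × 11 = 1.24×10^5 W.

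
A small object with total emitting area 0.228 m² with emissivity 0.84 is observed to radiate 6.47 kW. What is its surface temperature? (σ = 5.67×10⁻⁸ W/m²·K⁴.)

T ≈ 879 K

From P = εσAT⁴, T = (P / εσA)^(1/4) = (6470 / (0.84 × 5.67×10⁻⁸ × 0.228))^(1/4).
T = (5.96×10^11)^(1/4) = 879 K.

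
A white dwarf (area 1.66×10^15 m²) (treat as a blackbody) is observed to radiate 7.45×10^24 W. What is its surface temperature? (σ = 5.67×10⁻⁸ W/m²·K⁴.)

T ≈ 16800 K

From P = σAT⁴, T = (P / σA)^(1/4) = (7.45×10^24 / (5.67×10⁻⁸ × 1.66×10^15))^(1/4).
T = (7.92×10^16)^(1/4) = 16800 K.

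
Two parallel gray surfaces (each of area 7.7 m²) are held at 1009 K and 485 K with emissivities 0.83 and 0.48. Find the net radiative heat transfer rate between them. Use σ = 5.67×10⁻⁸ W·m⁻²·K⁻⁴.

Q ≈ 1.87×10^5 W

For two large parallel gray plates, q = σ(T₁⁴ − T₂⁴) / (1/ε₁ + 1/ε₂ − 1).
1/ε₁ + 1/ε₂ − 1 = 1/0.83 + 1/0.48 − 1 = 2.288.
T₁⁴ − T₂⁴ = 1.04×10^12 − 5.53×10^10 = 9.81×10^11 K⁴.
q = 5.67×10⁻⁸ × 9.81×10^11 / 2.288 = 24300 W/m².
Q = q·A = 24300 × 7.7 = 1.87×10^5 W.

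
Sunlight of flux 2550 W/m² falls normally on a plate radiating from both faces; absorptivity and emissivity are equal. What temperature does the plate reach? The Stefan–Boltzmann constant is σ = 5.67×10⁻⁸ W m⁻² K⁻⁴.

T ≈ 387 K

Absorbed flux αS = emitted flux 2εσT⁴ per unit area; with α = ε this gives T = (S/2σ)^(1/4).
T = (2550 / (2 × 5.67×10⁻⁸))^(1/4) = (2.25×10^10)^(1/4).
T = 387 K.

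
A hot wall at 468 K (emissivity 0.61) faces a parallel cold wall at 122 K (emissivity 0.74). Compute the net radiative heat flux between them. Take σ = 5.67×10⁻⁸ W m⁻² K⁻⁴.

q ≈ 1360 W/m²

For two large parallel gray plates, q = σ(T₁⁴ − T₂⁴) / (1/ε₁ + 1/ε₂ − 1).
1/ε₁ + 1/ε₂ − 1 = 1/0.61 + 1/0.74 − 1 = 1.991.
T₁⁴ − T₂⁴ = 4.80×10^10 − 2.22×10^8 = 4.77×10^10 K⁴.
q = 5.67×10⁻⁸ × 4.77×10^10 / 1.991 = 1360 W/m².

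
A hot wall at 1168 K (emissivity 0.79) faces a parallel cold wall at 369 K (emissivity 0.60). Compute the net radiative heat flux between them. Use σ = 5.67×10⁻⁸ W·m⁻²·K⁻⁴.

q ≈ 54100 W/m²

For two large parallel gray plates, q = σ(T₁⁴ − T₂⁴) / (1/ε₁ + 1/ε₂ − 1).
1/ε₁ + 1/ε₂ − 1 = 1/0.79 + 1/0.60 − 1 = 1.932.
T₁⁴ − T₂⁴ = 1.86×10^12 − 1.85×10^10 = 1.84×10^12 K⁴.
q = 5.67×10⁻⁸ × 1.84×10^12 / 1.932 = 54100 W/m².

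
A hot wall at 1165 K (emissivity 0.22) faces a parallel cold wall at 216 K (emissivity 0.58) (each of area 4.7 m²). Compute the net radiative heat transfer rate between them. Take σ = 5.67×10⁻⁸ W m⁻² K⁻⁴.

Q ≈ 93000 W

For two large parallel gray plates, q = σ(T₁⁴ − T₂⁴) / (1/ε₁ + 1/ε₂ − 1).
1/ε₁ + 1/ε₂ − 1 = 1/0.22 + 1/0.58 − 1 = 5.270.
T₁⁴ − T₂⁴ = 1.84×10^12 − 2.18×10^9 = 1.84×10^12 K⁴.
q = 5.67×10⁻⁸ × 1.84×10^12 / 5.270 = 19800 W/m².
Q = q·A = 19800 × 4.7 = 93000 W.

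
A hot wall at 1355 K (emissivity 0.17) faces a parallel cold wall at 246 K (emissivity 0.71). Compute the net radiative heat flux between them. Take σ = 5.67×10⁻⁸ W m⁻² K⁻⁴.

q ≈ 30400 W/m²

For two large parallel gray plates, q = σ(T₁⁴ − T₂⁴) / (1/ε₁ + 1/ε₂ − 1).
1/ε₁ + 1/ε₂ − 1 = 1/0.17 + 1/0.71 − 1 = 6.291.
T₁⁴ − T₂⁴ = 3.37×10^12 − 3.66×10^9 = 3.37×10^12 K⁴.
q = 5.67×10⁻⁸ × 3.37×10^12 / 6.291 = 30400 W/m².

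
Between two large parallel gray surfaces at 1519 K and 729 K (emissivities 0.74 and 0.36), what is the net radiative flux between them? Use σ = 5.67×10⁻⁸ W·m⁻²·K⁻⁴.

q ≈ 91400 W/m²

For two large parallel gray plates, q = σ(T₁⁴ − T₂⁴) / (1/ε₁ + 1/ε₂ − 1).
1/ε₁ + 1/ε₂ − 1 = 1/0.74 + 1/0.36 − 1 = 3.129.
T₁⁴ − T₂⁴ = 5.32×10^12 − 2.82×10^11 = 5.04×10^12 K⁴.
q = 5.67×10⁻⁸ × 5.04×10^12 / 3.129 = 91400 W/m².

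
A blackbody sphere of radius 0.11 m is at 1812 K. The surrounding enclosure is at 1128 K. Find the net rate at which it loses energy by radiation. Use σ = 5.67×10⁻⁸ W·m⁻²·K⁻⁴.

A = 4πr² = 4π × (0.11)² = 0.152 m².
Q = σA(T⁴ − T_s⁴). T⁴ − T_s⁴ = (1812)⁴ − (1128)⁴ = 1.08×10^13 − 1.62×10^12 = 9.16×10^12 K⁴.
Q = 5.67×10⁻⁸ × 0.152 × 9.16×10^12 = 79000 W.

Q ≈ 79000 W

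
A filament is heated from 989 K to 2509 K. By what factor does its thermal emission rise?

ratio ≈ 41.4

P ∝ T⁴, so the ratio is (2509/989)⁴ = (2.537)⁴ = 41.4.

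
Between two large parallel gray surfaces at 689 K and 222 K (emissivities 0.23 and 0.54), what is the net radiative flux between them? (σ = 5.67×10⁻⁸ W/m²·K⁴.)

For two large parallel gray plates, q = σ(T₁⁴ − T₂⁴) / (1/ε₁ + 1/ε₂ − 1).
1/ε₁ + 1/ε₂ − 1 = 1/0.23 + 1/0.54 − 1 = 5.200.
T₁⁴ − T₂⁴ = 2.25×10^11 − 2.43×10^9 = 2.23×10^11 K⁴.
q = 5.67×10⁻⁸ × 2.23×10^11 / 5.200 = 2430 W/m².

q ≈ 2430 W/m²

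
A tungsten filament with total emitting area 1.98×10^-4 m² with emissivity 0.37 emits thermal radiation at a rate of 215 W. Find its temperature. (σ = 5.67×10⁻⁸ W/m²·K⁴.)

T ≈ 2680 K

From P = εσAT⁴, T = (P / εσA)^(1/4) = (215 / (0.37 × 5.67×10⁻⁸ × 1.98×10^-4))^(1/4).
T = (5.18×10^13)^(1/4) = 2680 K.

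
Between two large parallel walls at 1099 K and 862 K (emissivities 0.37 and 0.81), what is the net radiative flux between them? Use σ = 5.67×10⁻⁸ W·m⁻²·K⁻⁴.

q ≈ 17500 W/m²

For two large parallel gray plates, q = σ(T₁⁴ − T₂⁴) / (1/ε₁ + 1/ε₂ − 1).
1/ε₁ + 1/ε₂ − 1 = 1/0.37 + 1/0.81 − 1 = 2.937.
T₁⁴ − T₂⁴ = 1.46×10^12 − 5.52×10^11 = 9.07×10^11 K⁴.
q = 5.67×10⁻⁸ × 9.07×10^11 / 2.937 = 17500 W/m².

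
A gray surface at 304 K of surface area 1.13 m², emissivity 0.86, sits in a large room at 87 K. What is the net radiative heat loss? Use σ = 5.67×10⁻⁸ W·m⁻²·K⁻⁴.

Q = εσA(T⁴ − T_s⁴). T⁴ − T_s⁴ = (304)⁴ − (87)⁴ = 8.54×10^9 − 5.73×10^7 = 8.48×10^9 K⁴.
Q = 0.86 × 5.67×10⁻⁸ × 1.13 × 8.48×10^9 = 467 W.

Q ≈ 467 W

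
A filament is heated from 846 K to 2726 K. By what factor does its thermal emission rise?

ratio ≈ 108

P ∝ T⁴, so the ratio is (2726/846)⁴ = (3.222)⁴ = 108.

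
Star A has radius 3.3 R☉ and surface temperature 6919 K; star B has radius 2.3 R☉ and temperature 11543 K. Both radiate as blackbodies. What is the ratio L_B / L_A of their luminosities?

L_B/L_A ≈ 3.76

L = 4πR²σT⁴ ∝ R²T⁴, so L_B/L_A = (2.3/3.3)² × (11543/6919)⁴ = 0.486 × 7.75 = 3.76.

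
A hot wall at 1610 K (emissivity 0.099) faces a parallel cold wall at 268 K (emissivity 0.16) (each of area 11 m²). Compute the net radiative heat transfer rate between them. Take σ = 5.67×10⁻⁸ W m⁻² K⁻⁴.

For two large parallel gray plates, q = σ(T₁⁴ − T₂⁴) / (1/ε₁ + 1/ε₂ − 1).
1/ε₁ + 1/ε₂ − 1 = 1/0.099 + 1/0.16 − 1 = 15.35.
T₁⁴ − T₂⁴ = 6.72×10^12 − 5.16×10^9 = 6.71×10^12 K⁴.
q = 5.67×10⁻⁸ × 6.71×10^12 / 15.35 = 24800 W/m².
Q = q·A = 24800 × 11 = 2.73×10^5 W.

Q ≈ 2.73×10^5 W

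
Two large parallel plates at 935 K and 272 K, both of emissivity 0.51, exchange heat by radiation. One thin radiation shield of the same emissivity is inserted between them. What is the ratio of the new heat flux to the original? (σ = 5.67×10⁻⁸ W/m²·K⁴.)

With N identical shields there are N+1 = 2 gaps in series, each with the same radiative resistance, so the flux falls to 1/(N+1) of its unshielded value.

ratio ≈ 0.500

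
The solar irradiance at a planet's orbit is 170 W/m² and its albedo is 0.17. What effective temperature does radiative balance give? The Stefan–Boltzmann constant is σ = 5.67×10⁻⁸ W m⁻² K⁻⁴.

Power absorbed = (1−a)S·πR²; power emitted = 4πR²σT⁴. Equating and cancelling πR²:
T = ((1−a)S / 4σ)^(1/4) = (141 / (4 × 5.67×10⁻⁸))^(1/4) = (6.22×10^8)^(1/4).
T = 158 K.

T ≈ 158 K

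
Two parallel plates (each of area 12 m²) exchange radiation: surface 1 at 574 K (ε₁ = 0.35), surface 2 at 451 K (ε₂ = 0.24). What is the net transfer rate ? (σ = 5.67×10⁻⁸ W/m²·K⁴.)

Q ≈ 7590 W

For two large parallel gray plates, q = σ(T₁⁴ − T₂⁴) / (1/ε₁ + 1/ε₂ − 1).
1/ε₁ + 1/ε₂ − 1 = 1/0.35 + 1/0.24 − 1 = 6.024.
T₁⁴ − T₂⁴ = 1.09×10^11 − 4.14×10^10 = 6.72×10^10 K⁴.
q = 5.67×10⁻⁸ × 6.72×10^10 / 6.024 = 632 W/m².
Q = q·A = 632 × 12 = 7590 W.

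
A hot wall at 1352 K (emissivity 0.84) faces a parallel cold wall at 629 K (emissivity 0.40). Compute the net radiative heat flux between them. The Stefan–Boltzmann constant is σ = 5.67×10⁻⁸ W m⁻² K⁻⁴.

q ≈ 67100 W/m²

For two large parallel gray plates, q = σ(T₁⁴ − T₂⁴) / (1/ε₁ + 1/ε₂ − 1).
1/ε₁ + 1/ε₂ − 1 = 1/0.84 + 1/0.40 − 1 = 2.690.
T₁⁴ − T₂⁴ = 3.34×10^12 − 1.57×10^11 = 3.18×10^12 K⁴.
q = 5.67×10⁻⁸ × 3.18×10^12 / 2.690 = 67100 W/m².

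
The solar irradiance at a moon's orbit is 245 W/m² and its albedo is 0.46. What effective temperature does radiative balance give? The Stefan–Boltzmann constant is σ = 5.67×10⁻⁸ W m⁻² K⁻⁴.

Power absorbed = (1−a)S·πR²; power emitted = 4πR²σT⁴. Equating and cancelling πR²:
T = ((1−a)S / 4σ)^(1/4) = (132 / (4 × 5.67×10⁻⁸))^(1/4) = (5.83×10^8)^(1/4).
T = 155 K.

T ≈ 155 K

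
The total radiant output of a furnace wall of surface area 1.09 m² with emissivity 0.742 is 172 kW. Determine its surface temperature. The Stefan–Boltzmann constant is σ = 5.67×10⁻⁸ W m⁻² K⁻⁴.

T ≈ 1390 K

From P = εσAT⁴, T = (P / εσA)^(1/4) = (1.72×10^5 / (0.742 × 5.67×10⁻⁸ × 1.09))^(1/4).
T = (3.75×10^12)^(1/4) = 1390 K.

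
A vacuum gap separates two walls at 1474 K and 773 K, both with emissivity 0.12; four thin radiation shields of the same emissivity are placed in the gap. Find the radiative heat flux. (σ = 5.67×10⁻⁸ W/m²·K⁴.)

q ≈ 3160 W/m²

Each of the 5 gaps contributes resistance (2/ε − 1) = 2/0.12 − 1 = 15.67; total = 78.33.
q = σ(T₁⁴ − T₂⁴) / 78.33 = 5.67×10⁻⁸ × 4.36×10^12 / 78.33 = 3160 W/m².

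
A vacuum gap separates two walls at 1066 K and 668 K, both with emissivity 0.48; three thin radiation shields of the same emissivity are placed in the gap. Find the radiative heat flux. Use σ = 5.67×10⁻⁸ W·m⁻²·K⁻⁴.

q ≈ 4890 W/m²

Each of the 4 gaps contributes resistance (2/ε − 1) = 2/0.48 − 1 = 3.167; total = 12.67.
q = σ(T₁⁴ − T₂⁴) / 12.67 = 5.67×10⁻⁸ × 1.09×10^12 / 12.67 = 4890 W/m².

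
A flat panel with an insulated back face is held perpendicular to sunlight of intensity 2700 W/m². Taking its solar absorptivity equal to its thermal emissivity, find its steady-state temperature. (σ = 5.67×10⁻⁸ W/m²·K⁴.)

T ≈ 467 K

Absorbed flux αS = emitted flux εσT⁴ (one radiating face); with α = ε, T = (S/σ)^(1/4).
T = (2700 / 5.67×10⁻⁸)^(1/4) = (4.76×10^10)^(1/4).
T = 467 K.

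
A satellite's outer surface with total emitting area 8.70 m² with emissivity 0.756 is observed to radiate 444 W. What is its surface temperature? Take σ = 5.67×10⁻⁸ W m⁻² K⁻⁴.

T ≈ 186 K

From P = εσAT⁴, T = (P / εσA)^(1/4) = (444 / (0.756 × 5.67×10⁻⁸ × 8.70))^(1/4).
T = (1.19×10^9)^(1/4) = 186 K.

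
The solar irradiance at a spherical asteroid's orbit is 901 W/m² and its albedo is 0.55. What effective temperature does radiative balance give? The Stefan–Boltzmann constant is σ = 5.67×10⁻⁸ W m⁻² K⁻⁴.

T ≈ 206 K

Power absorbed = (1−a)S·πR²; power emitted = 4πR²σT⁴. Equating and cancelling πR²:
T = ((1−a)S / 4σ)^(1/4) = (405 / (4 × 5.67×10⁻⁸))^(1/4) = (1.79×10^9)^(1/4).
T = 206 K.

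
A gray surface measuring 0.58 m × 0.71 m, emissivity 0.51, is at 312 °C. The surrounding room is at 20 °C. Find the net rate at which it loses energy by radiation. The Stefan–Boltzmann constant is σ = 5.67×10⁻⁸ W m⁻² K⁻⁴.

A = 0.58 × 0.71 = 0.412 m².
Convert: 312 °C = 585 K; 20 °C = 293 K.
Q = εσA(T⁴ − T_s⁴). T⁴ − T_s⁴ = (585)⁴ − (293)⁴ = 1.17×10^11 − 7.37×10^9 = 1.10×10^11 K⁴.
Q = 0.51 × 5.67×10⁻⁸ × 0.412 × 1.10×10^11 = 1310 W.

Q ≈ 1310 W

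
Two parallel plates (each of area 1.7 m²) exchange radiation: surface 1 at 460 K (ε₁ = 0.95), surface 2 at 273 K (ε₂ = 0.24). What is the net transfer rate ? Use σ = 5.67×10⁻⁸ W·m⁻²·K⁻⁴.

For two large parallel gray plates, q = σ(T₁⁴ − T₂⁴) / (1/ε₁ + 1/ε₂ − 1).
1/ε₁ + 1/ε₂ − 1 = 1/0.95 + 1/0.24 − 1 = 4.219.
T₁⁴ − T₂⁴ = 4.48×10^10 − 5.55×10^9 = 3.92×10^10 K⁴.
q = 5.67×10⁻⁸ × 3.92×10^10 / 4.219 = 527 W/m².
Q = q·A = 527 × 1.7 = 896 W.

Q ≈ 896 W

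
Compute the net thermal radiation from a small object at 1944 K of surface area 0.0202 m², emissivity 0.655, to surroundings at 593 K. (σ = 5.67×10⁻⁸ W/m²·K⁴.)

Q = εσA(T⁴ − T_s⁴). T⁴ − T_s⁴ = (1944)⁴ − (593)⁴ = 1.43×10^13 − 1.24×10^11 = 1.42×10^13 K⁴.
Q = 0.655 × 5.67×10⁻⁸ × 0.0202 × 1.42×10^13 = 10600 W.

Q ≈ 10600 W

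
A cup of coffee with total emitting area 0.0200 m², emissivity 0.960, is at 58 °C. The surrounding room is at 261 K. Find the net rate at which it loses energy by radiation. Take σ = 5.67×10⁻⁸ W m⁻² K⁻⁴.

Convert: 58 °C = 331 K.
Q = εσA(T⁴ − T_s⁴). T⁴ − T_s⁴ = (331)⁴ − (261)⁴ = 1.20×10^10 − 4.64×10^9 = 7.36×10^9 K⁴.
Q = 0.960 × 5.67×10⁻⁸ × 0.0200 × 7.36×10^9 = 8.02 W.

Q ≈ 8.02 W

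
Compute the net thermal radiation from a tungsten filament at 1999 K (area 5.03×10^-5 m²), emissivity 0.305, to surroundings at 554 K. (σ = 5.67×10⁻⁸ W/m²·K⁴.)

Q ≈ 13.8 W

Q = εσA(T⁴ − T_s⁴). T⁴ − T_s⁴ = (1999)⁴ − (554)⁴ = 1.60×10^13 − 9.42×10^10 = 1.59×10^13 K⁴.
Q = 0.305 × 5.67×10⁻⁸ × 5.03×10^-5 × 1.59×10^13 = 13.8 W.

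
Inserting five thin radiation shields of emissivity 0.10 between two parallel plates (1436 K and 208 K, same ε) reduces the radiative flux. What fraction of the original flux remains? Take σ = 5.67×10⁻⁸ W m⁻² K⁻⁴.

With N identical shields there are N+1 = 6 gaps in series, each with the same radiative resistance, so the flux falls to 1/(N+1) of its unshielded value.

ratio ≈ 0.167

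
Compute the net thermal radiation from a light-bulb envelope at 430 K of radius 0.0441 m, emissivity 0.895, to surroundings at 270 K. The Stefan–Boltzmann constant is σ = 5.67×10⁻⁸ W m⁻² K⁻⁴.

A = 4πr² = 4π × (0.0441)² = 0.0244 m².
Q = εσA(T⁴ − T_s⁴). T⁴ − T_s⁴ = (430)⁴ − (270)⁴ = 3.42×10^10 − 5.31×10^9 = 2.89×10^10 K⁴.
Q = 0.895 × 5.67×10⁻⁸ × 0.0244 × 2.89×10^10 = 35.8 W.

Q ≈ 35.8 W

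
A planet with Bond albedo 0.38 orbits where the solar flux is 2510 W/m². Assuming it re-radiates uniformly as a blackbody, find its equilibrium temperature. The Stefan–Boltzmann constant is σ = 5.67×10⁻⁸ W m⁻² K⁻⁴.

T ≈ 288 K

Power absorbed = (1−a)S·πR²; power emitted = 4πR²σT⁴. Equating and cancelling πR²:
T = ((1−a)S / 4σ)^(1/4) = (1560 / (4 × 5.67×10⁻⁸))^(1/4) = (6.86×10^9)^(1/4).
T = 288 K.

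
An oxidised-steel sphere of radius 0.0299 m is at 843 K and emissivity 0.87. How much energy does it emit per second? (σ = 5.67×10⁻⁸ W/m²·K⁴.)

A = 4πr² = 4π × (0.0299)² = 0.0112 m².
P = εσAT⁴ = 0.87 × 5.67×10⁻⁸ × 0.0112 × (843)⁴ = 0.87 × 5.67×10⁻⁸ × 0.0112 × 5.05×10^11.
P = 280 W.

P ≈ 280 W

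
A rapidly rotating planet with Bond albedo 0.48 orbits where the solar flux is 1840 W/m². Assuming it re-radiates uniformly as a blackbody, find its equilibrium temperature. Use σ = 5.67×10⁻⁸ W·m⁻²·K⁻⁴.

T ≈ 255 K

Power absorbed = (1−a)S·πR²; power emitted = 4πR²σT⁴. Equating and cancelling πR²:
T = ((1−a)S / 4σ)^(1/4) = (957 / (4 × 5.67×10⁻⁸))^(1/4) = (4.22×10^9)^(1/4).
T = 255 K.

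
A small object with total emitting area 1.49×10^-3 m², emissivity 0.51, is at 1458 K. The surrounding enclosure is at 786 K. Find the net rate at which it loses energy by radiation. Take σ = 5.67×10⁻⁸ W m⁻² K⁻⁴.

Q = εσA(T⁴ − T_s⁴). T⁴ − T_s⁴ = (1458)⁴ − (786)⁴ = 4.52×10^12 − 3.82×10^11 = 4.14×10^12 K⁴.
Q = 0.51 × 5.67×10⁻⁸ × 1.49×10^-3 × 4.14×10^12 = 178 W.

Q ≈ 178 W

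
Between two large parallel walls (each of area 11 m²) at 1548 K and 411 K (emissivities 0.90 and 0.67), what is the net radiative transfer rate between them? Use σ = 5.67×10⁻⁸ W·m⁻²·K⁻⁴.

Q ≈ 2.22×10^6 W

For two large parallel gray plates, q = σ(T₁⁴ − T₂⁴) / (1/ε₁ + 1/ε₂ − 1).
1/ε₁ + 1/ε₂ − 1 = 1/0.90 + 1/0.67 − 1 = 1.604.
T₁⁴ − T₂⁴ = 5.74×10^12 − 2.85×10^10 = 5.71×10^12 K⁴.
q = 5.67×10⁻⁸ × 5.71×10^12 / 1.604 = 2.02×10^5 W/m².
Q = q·A = 2.02×10^5 × 11 = 2.22×10^6 W.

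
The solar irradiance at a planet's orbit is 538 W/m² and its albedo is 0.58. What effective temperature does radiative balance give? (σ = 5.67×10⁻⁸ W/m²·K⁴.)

Power absorbed = (1−a)S·πR²; power emitted = 4πR²σT⁴. Equating and cancelling πR²:
T = ((1−a)S / 4σ)^(1/4) = (226 / (4 × 5.67×10⁻⁸))^(1/4) = (9.96×10^8)^(1/4).
T = 178 K.

T ≈ 178 K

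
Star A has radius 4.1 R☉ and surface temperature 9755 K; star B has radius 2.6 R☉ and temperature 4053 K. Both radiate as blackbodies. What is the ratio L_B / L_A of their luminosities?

L = 4πR²σT⁴ ∝ R²T⁴, so L_B/L_A = (2.6/4.1)² × (4053/9755)⁴ = 0.402 × 0.0298 = 0.0120.

L_B/L_A ≈ 0.0120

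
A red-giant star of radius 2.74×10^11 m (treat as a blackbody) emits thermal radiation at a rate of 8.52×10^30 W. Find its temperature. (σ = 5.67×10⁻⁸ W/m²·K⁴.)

T ≈ 3550 K

A = 4πr² = 4π × (2.74×10^11)² = 9.43×10^23 m².
From P = σAT⁴, T = (P / σA)^(1/4) = (8.52×10^30 / (5.67×10⁻⁸ × 9.43×10^23))^(1/4).
T = (1.59×10^14)^(1/4) = 3550 K.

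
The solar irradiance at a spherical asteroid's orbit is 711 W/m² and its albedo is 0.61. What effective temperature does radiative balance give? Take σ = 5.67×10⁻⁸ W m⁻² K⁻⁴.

Power absorbed = (1−a)S·πR²; power emitted = 4πR²σT⁴. Equating and cancelling πR²:
T = ((1−a)S / 4σ)^(1/4) = (277 / (4 × 5.67×10⁻⁸))^(1/4) = (1.22×10^9)^(1/4).
T = 187 K.

T ≈ 187 K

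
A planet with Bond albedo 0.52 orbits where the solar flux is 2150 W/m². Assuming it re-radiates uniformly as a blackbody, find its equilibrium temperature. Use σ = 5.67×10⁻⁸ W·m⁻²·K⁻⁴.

T ≈ 260 K

Power absorbed = (1−a)S·πR²; power emitted = 4πR²σT⁴. Equating and cancelling πR²:
T = ((1−a)S / 4σ)^(1/4) = (1030 / (4 × 5.67×10⁻⁸))^(1/4) = (4.55×10^9)^(1/4).
T = 260 K.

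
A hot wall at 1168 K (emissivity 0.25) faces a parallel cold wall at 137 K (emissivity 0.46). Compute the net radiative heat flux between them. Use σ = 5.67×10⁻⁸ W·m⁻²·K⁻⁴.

q ≈ 20400 W/m²

For two large parallel gray plates, q = σ(T₁⁴ − T₂⁴) / (1/ε₁ + 1/ε₂ − 1).
1/ε₁ + 1/ε₂ − 1 = 1/0.25 + 1/0.46 − 1 = 5.174.
T₁⁴ − T₂⁴ = 1.86×10^12 − 3.52×10^8 = 1.86×10^12 K⁴.
q = 5.67×10⁻⁸ × 1.86×10^12 / 5.174 = 20400 W/m².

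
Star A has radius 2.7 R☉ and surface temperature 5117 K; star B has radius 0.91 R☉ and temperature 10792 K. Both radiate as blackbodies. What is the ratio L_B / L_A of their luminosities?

L = 4πR²σT⁴ ∝ R²T⁴, so L_B/L_A = (0.91/2.7)² × (10792/5117)⁴ = 0.114 × 19.8 = 2.25.

L_B/L_A ≈ 2.25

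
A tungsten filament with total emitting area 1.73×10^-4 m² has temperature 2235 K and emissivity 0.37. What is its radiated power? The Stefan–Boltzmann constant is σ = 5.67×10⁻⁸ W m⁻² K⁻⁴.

P ≈ 90.6 W

P = εσAT⁴ = 0.37 × 5.67×10⁻⁸ × 1.73×10^-4 × (2235)⁴ = 0.37 × 5.67×10⁻⁸ × 1.73×10^-4 × 2.50×10^13.
P = 90.6 W.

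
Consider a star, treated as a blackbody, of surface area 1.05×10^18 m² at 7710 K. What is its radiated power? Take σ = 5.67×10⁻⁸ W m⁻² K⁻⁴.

P = σAT⁴ = 5.67×10⁻⁸ × 1.05×10^18 × (7710)⁴ = 5.67×10⁻⁸ × 1.05×10^18 × 3.53×10^15.
P = 2.10×10^26 W.

P ≈ 2.10×10^26 W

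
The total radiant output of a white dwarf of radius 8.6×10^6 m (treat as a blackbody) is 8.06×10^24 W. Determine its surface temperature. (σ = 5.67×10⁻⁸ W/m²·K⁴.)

A = 4πr² = 4π × (8.6×10^6)² = 9.29×10^14 m².
From P = σAT⁴, T = (P / σA)^(1/4) = (8.06×10^24 / (5.67×10⁻⁸ × 9.29×10^14))^(1/4).
T = (1.53×10^17)^(1/4) = 19800 K.

T ≈ 19800 K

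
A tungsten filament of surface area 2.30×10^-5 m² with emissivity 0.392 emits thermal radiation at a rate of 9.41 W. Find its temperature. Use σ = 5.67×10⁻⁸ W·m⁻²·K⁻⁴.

T ≈ 2070 K

From P = εσAT⁴, T = (P / εσA)^(1/4) = (9.41 / (0.392 × 5.67×10⁻⁸ × 2.30×10^-5))^(1/4).
T = (1.84×10^13)^(1/4) = 2070 K.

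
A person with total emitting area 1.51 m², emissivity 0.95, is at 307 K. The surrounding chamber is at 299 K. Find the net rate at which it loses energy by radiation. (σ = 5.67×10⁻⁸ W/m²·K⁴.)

Q = εσA(T⁴ − T_s⁴). T⁴ − T_s⁴ = (307)⁴ − (299)⁴ = 8.88×10^9 − 7.99×10^9 = 8.90×10^8 K⁴.
Q = 0.95 × 5.67×10⁻⁸ × 1.51 × 8.90×10^8 = 72.4 W.

Q ≈ 72.4 W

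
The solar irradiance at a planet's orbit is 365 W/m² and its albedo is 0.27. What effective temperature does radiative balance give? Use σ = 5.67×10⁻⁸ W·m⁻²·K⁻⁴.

Power absorbed = (1−a)S·πR²; power emitted = 4πR²σT⁴. Equating and cancelling πR²:
T = ((1−a)S / 4σ)^(1/4) = (266 / (4 × 5.67×10⁻⁸))^(1/4) = (1.17×10^9)^(1/4).
T = 185 K.

T ≈ 185 K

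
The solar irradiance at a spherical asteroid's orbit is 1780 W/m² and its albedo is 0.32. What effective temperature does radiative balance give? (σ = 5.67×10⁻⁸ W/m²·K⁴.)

T ≈ 270 K

Power absorbed = (1−a)S·πR²; power emitted = 4πR²σT⁴. Equating and cancelling πR²:
T = ((1−a)S / 4σ)^(1/4) = (1210 / (4 × 5.67×10⁻⁸))^(1/4) = (5.34×10^9)^(1/4).
T = 270 K.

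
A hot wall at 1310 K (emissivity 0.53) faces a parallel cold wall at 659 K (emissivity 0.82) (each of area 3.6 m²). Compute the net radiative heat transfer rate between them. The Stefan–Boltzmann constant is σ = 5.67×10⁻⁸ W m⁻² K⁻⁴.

For two large parallel gray plates, q = σ(T₁⁴ − T₂⁴) / (1/ε₁ + 1/ε₂ − 1).
1/ε₁ + 1/ε₂ − 1 = 1/0.53 + 1/0.82 − 1 = 2.106.
T₁⁴ − T₂⁴ = 2.94×10^12 − 1.89×10^11 = 2.76×10^12 K⁴.
q = 5.67×10⁻⁸ × 2.76×10^12 / 2.106 = 74200 W/m².
Q = q·A = 74200 × 3.6 = 2.67×10^5 W.

Q ≈ 2.67×10^5 W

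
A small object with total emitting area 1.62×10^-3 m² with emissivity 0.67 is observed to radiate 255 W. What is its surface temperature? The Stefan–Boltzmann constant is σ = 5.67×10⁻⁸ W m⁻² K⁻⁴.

From P = εσAT⁴, T = (P / εσA)^(1/4) = (255 / (0.67 × 5.67×10⁻⁸ × 1.62×10^-3))^(1/4).
T = (4.14×10^12)^(1/4) = 1430 K.

T ≈ 1430 K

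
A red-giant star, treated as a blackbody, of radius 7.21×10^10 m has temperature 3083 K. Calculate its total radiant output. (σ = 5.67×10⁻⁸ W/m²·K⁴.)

P ≈ 3.35×10^29 W

A = 4πr² = 4π × (7.21×10^10)² = 6.53×10^22 m².
P = σAT⁴ = 5.67×10⁻⁸ × 6.53×10^22 × (3083)⁴ = 5.67×10⁻⁸ × 6.53×10^22 × 9.03×10^13.
P = 3.35×10^29 W.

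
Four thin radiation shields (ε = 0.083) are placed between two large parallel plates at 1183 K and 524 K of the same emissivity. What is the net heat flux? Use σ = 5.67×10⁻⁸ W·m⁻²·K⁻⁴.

q ≈ 925 W/m²

Each of the 5 gaps contributes resistance (2/ε − 1) = 2/0.083 − 1 = 23.10; total = 115.5.
q = σ(T₁⁴ − T₂⁴) / 115.5 = 5.67×10⁻⁸ × 1.88×10^12 / 115.5 = 925 W/m².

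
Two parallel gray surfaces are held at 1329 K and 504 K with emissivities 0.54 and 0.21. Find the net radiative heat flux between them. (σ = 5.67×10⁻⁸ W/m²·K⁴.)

For two large parallel gray plates, q = σ(T₁⁴ − T₂⁴) / (1/ε₁ + 1/ε₂ − 1).
1/ε₁ + 1/ε₂ − 1 = 1/0.54 + 1/0.21 − 1 = 5.614.
T₁⁴ − T₂⁴ = 3.12×10^12 − 6.45×10^10 = 3.06×10^12 K⁴.
q = 5.67×10⁻⁸ × 3.06×10^12 / 5.614 = 30900 W/m².

q ≈ 30900 W/m²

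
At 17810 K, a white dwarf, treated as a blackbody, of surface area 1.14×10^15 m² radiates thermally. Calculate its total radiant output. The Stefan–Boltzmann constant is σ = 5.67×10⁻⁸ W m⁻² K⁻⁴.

P = σAT⁴ = 5.67×10⁻⁸ × 1.14×10^15 × (17810)⁴ = 5.67×10⁻⁸ × 1.14×10^15 × 1.01×10^17.
P = 6.50×10^24 W.

P ≈ 6.50×10^24 W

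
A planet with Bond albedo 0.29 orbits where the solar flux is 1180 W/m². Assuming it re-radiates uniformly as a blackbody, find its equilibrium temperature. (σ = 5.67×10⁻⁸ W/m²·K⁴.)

T ≈ 247 K

Power absorbed = (1−a)S·πR²; power emitted = 4πR²σT⁴. Equating and cancelling πR²:
T = ((1−a)S / 4σ)^(1/4) = (838 / (4 × 5.67×10⁻⁸))^(1/4) = (3.69×10^9)^(1/4).
T = 247 K.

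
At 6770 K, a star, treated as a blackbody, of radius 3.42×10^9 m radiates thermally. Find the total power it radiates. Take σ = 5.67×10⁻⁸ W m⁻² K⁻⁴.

A = 4πr² = 4π × (3.42×10^9)² = 1.47×10^20 m².
P = σAT⁴ = 5.67×10⁻⁸ × 1.47×10^20 × (6770)⁴ = 5.67×10⁻⁸ × 1.47×10^20 × 2.10×10^15.
P = 1.75×10^28 W.

P ≈ 1.75×10^28 W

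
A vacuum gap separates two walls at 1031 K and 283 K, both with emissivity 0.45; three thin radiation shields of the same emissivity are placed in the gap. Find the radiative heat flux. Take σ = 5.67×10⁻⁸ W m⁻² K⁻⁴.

q ≈ 4620 W/m²

Each of the 4 gaps contributes resistance (2/ε − 1) = 2/0.45 − 1 = 3.444; total = 13.78.
q = σ(T₁⁴ − T₂⁴) / 13.78 = 5.67×10⁻⁸ × 1.12×10^12 / 13.78 = 4620 W/m².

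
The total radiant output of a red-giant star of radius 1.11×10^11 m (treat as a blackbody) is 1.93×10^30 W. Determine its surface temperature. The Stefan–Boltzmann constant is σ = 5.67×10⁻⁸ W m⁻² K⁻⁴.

A = 4πr² = 4π × (1.11×10^11)² = 1.55×10^23 m².
From P = σAT⁴, T = (P / σA)^(1/4) = (1.93×10^30 / (5.67×10⁻⁸ × 1.55×10^23))^(1/4).
T = (2.20×10^14)^(1/4) = 3850 K.

T ≈ 3850 K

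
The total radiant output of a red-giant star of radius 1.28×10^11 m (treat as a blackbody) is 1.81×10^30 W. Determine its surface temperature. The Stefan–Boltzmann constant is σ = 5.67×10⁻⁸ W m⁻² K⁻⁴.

A = 4πr² = 4π × (1.28×10^11)² = 2.06×10^23 m².
From P = σAT⁴, T = (P / σA)^(1/4) = (1.81×10^30 / (5.67×10⁻⁸ × 2.06×10^23))^(1/4).
T = (1.55×10^14)^(1/4) = 3530 K.

T ≈ 3530 K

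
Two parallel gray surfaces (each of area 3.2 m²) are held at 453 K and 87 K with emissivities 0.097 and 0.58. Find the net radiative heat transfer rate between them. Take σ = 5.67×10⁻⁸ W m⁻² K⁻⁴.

Q ≈ 692 W

For two large parallel gray plates, q = σ(T₁⁴ − T₂⁴) / (1/ε₁ + 1/ε₂ − 1).
1/ε₁ + 1/ε₂ − 1 = 1/0.097 + 1/0.58 − 1 = 11.03.
T₁⁴ − T₂⁴ = 4.21×10^10 − 5.73×10^7 = 4.21×10^10 K⁴.
q = 5.67×10⁻⁸ × 4.21×10^10 / 11.03 = 216 W/m².
Q = q·A = 216 × 3.2 = 692 W.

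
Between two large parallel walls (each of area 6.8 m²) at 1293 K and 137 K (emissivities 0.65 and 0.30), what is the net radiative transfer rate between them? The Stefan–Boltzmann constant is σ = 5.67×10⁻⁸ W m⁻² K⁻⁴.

For two large parallel gray plates, q = σ(T₁⁴ − T₂⁴) / (1/ε₁ + 1/ε₂ − 1).
1/ε₁ + 1/ε₂ − 1 = 1/0.65 + 1/0.30 − 1 = 3.872.
T₁⁴ − T₂⁴ = 2.80×10^12 − 3.52×10^8 = 2.79×10^12 K⁴.
q = 5.67×10⁻⁸ × 2.79×10^12 / 3.872 = 40900 W/m².
Q = q·A = 40900 × 6.8 = 2.78×10^5 W.

Q ≈ 2.78×10^5 W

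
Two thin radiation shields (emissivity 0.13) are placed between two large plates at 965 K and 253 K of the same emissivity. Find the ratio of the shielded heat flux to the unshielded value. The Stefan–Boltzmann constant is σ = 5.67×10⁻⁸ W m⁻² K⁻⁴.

ratio ≈ 0.333

With N identical shields there are N+1 = 3 gaps in series, each with the same radiative resistance, so the flux falls to 1/(N+1) of its unshielded value.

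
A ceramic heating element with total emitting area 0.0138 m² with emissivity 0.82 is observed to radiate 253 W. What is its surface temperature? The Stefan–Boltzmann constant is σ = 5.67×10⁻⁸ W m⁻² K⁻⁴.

From P = εσAT⁴, T = (P / εσA)^(1/4) = (253 / (0.82 × 5.67×10⁻⁸ × 0.0138))^(1/4).
T = (3.94×10^11)^(1/4) = 792 K.

T ≈ 792 K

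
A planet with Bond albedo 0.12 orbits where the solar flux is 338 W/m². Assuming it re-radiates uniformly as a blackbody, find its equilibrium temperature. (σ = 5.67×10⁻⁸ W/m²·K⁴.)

Power absorbed = (1−a)S·πR²; power emitted = 4πR²σT⁴. Equating and cancelling πR²:
T = ((1−a)S / 4σ)^(1/4) = (297 / (4 × 5.67×10⁻⁸))^(1/4) = (1.31×10^9)^(1/4).
T = 190 K.

T ≈ 190 K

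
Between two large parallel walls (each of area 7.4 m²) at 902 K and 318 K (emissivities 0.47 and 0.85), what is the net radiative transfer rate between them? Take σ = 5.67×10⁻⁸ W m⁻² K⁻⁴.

Q ≈ 1.19×10^5 W

For two large parallel gray plates, q = σ(T₁⁴ − T₂⁴) / (1/ε₁ + 1/ε₂ − 1).
1/ε₁ + 1/ε₂ − 1 = 1/0.47 + 1/0.85 − 1 = 2.304.
T₁⁴ − T₂⁴ = 6.62×10^11 − 1.02×10^10 = 6.52×10^11 K⁴.
q = 5.67×10⁻⁸ × 6.52×10^11 / 2.304 = 16000 W/m².
Q = q·A = 16000 × 7.4 = 1.19×10^5 W.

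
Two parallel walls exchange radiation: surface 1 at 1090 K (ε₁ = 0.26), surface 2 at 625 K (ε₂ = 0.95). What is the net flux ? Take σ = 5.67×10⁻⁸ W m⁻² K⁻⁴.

q ≈ 18300 W/m²

For two large parallel gray plates, q = σ(T₁⁴ − T₂⁴) / (1/ε₁ + 1/ε₂ − 1).
1/ε₁ + 1/ε₂ − 1 = 1/0.26 + 1/0.95 − 1 = 3.899.
T₁⁴ − T₂⁴ = 1.41×10^12 − 1.53×10^11 = 1.26×10^12 K⁴.
q = 5.67×10⁻⁸ × 1.26×10^12 / 3.899 = 18300 W/m².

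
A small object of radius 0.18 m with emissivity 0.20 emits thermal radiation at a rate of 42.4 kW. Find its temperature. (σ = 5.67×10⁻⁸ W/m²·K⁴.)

T ≈ 1740 K

A = 4πr² = 4π × (0.18)² = 0.407 m².
From P = εσAT⁴, T = (P / εσA)^(1/4) = (42400 / (0.20 × 5.67×10⁻⁸ × 0.407))^(1/4).
T = (9.18×10^12)^(1/4) = 1740 K.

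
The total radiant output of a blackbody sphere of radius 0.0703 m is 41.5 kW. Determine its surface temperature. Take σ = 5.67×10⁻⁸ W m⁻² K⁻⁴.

T ≈ 1850 K

A = 4πr² = 4π × (0.0703)² = 0.0621 m².
From P = σAT⁴, T = (P / σA)^(1/4) = (41500 / (5.67×10⁻⁸ × 0.0621))^(1/4).
T = (1.18×10^13)^(1/4) = 1850 K.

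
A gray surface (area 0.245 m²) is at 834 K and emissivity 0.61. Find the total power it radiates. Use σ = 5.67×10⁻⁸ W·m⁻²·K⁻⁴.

P ≈ 4100 W

P = εσAT⁴ = 0.61 × 5.67×10⁻⁸ × 0.245 × (834)⁴ = 0.61 × 5.67×10⁻⁸ × 0.245 × 4.84×10^11.
P = 4100 W.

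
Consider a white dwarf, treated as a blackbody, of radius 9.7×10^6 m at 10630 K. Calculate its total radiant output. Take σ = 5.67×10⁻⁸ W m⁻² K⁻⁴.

A = 4πr² = 4π × (9.7×10^6)² = 1.18×10^15 m².
P = σAT⁴ = 5.67×10⁻⁸ × 1.18×10^15 × (10630)⁴ = 5.67×10⁻⁸ × 1.18×10^15 × 1.28×10^16.
P = 8.56×10^23 W.

P ≈ 8.56×10^23 W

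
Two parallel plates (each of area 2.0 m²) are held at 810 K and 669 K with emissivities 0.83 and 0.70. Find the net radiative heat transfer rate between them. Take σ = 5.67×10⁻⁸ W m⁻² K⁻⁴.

Q ≈ 16000 W

For two large parallel gray plates, q = σ(T₁⁴ − T₂⁴) / (1/ε₁ + 1/ε₂ − 1).
1/ε₁ + 1/ε₂ − 1 = 1/0.83 + 1/0.70 − 1 = 1.633.
T₁⁴ − T₂⁴ = 4.30×10^11 − 2.00×10^11 = 2.30×10^11 K⁴.
q = 5.67×10⁻⁸ × 2.30×10^11 / 1.633 = 7990 W/m².
Q = q·A = 7990 × 2.0 = 16000 W.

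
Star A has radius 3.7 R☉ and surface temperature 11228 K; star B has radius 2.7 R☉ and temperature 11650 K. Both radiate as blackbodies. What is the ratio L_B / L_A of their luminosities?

L = 4πR²σT⁴ ∝ R²T⁴, so L_B/L_A = (2.7/3.7)² × (11650/11228)⁴ = 0.533 × 1.16 = 0.617.

L_B/L_A ≈ 0.617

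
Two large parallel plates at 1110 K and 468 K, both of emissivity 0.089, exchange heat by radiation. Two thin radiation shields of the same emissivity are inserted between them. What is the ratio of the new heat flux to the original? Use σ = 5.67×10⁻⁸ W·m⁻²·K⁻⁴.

With N identical shields there are N+1 = 3 gaps in series, each with the same radiative resistance, so the flux falls to 1/(N+1) of its unshielded value.

ratio ≈ 0.333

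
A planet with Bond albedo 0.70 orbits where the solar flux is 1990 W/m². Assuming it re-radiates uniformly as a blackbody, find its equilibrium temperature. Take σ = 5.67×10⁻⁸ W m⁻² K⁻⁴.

Power absorbed = (1−a)S·πR²; power emitted = 4πR²σT⁴. Equating and cancelling πR²:
T = ((1−a)S / 4σ)^(1/4) = (597 / (4 × 5.67×10⁻⁸))^(1/4) = (2.63×10^9)^(1/4).
T = 227 K.

T ≈ 227 K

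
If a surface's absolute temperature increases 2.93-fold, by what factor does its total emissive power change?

P ∝ T⁴, so the power scales as (2.93)⁴ = 73.7.

factor ≈ 73.7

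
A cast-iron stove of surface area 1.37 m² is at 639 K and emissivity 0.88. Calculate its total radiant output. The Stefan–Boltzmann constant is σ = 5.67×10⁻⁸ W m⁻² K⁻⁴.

P = εσAT⁴ = 0.88 × 5.67×10⁻⁸ × 1.37 × (639)⁴ = 0.88 × 5.67×10⁻⁸ × 1.37 × 1.67×10^11.
P = 11400 W.

P ≈ 11400 W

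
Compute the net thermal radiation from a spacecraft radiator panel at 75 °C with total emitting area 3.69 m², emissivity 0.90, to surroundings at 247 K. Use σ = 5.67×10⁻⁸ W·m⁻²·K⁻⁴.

Q ≈ 2060 W

Convert: 75 °C = 348 K.
Q = εσA(T⁴ − T_s⁴). T⁴ − T_s⁴ = (348)⁴ − (247)⁴ = 1.47×10^10 − 3.72×10^9 = 1.09×10^10 K⁴.
Q = 0.90 × 5.67×10⁻⁸ × 3.69 × 1.09×10^10 = 2060 W.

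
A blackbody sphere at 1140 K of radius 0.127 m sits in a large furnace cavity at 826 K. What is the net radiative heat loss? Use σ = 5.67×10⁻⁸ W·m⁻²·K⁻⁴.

Q ≈ 14100 W

A = 4πr² = 4π × (0.127)² = 0.203 m².
Q = σA(T⁴ − T_s⁴). T⁴ − T_s⁴ = (1140)⁴ − (826)⁴ = 1.69×10^12 − 4.66×10^11 = 1.22×10^12 K⁴.
Q = 5.67×10⁻⁸ × 0.203 × 1.22×10^12 = 14100 W.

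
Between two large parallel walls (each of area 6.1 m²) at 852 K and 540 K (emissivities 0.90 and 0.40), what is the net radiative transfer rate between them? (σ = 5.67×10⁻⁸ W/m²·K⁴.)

For two large parallel gray plates, q = σ(T₁⁴ − T₂⁴) / (1/ε₁ + 1/ε₂ − 1).
1/ε₁ + 1/ε₂ − 1 = 1/0.90 + 1/0.40 − 1 = 2.611.
T₁⁴ − T₂⁴ = 5.27×10^11 − 8.50×10^10 = 4.42×10^11 K⁴.
q = 5.67×10⁻⁸ × 4.42×10^11 / 2.611 = 9600 W/m².
Q = q·A = 9600 × 6.1 = 58500 W.

Q ≈ 58500 W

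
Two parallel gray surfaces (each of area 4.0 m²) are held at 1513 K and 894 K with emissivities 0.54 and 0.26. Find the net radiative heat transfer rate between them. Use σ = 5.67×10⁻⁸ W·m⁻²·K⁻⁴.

For two large parallel gray plates, q = σ(T₁⁴ − T₂⁴) / (1/ε₁ + 1/ε₂ − 1).
1/ε₁ + 1/ε₂ − 1 = 1/0.54 + 1/0.26 − 1 = 4.698.
T₁⁴ − T₂⁴ = 5.24×10^12 − 6.39×10^11 = 4.60×10^12 K⁴.
q = 5.67×10⁻⁸ × 4.60×10^12 / 4.698 = 55500 W/m².
Q = q·A = 55500 × 4.0 = 2.22×10^5 W.

Q ≈ 2.22×10^5 W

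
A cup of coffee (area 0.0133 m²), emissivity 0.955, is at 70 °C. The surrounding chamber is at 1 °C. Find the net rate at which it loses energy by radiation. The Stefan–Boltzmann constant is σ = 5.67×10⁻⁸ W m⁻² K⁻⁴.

Q ≈ 5.91 W

Convert: 70 °C = 343 K; 1 °C = 274 K.
Q = εσA(T⁴ − T_s⁴). T⁴ − T_s⁴ = (343)⁴ − (274)⁴ = 1.38×10^10 − 5.64×10^9 = 8.20×10^9 K⁴.
Q = 0.955 × 5.67×10⁻⁸ × 0.0133 × 8.20×10^9 = 5.91 W.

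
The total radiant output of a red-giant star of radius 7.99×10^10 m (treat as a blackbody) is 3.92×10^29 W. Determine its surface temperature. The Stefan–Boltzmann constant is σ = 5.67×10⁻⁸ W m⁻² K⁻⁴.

A = 4πr² = 4π × (7.99×10^10)² = 8.02×10^22 m².
From P = σAT⁴, T = (P / σA)^(1/4) = (3.92×10^29 / (5.67×10⁻⁸ × 8.02×10^22))^(1/4).
T = (8.62×10^13)^(1/4) = 3050 K.

T ≈ 3050 K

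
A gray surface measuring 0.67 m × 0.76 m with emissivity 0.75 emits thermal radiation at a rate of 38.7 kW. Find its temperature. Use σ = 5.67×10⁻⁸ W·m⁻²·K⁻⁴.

T ≈ 1160 K

A = 0.67 × 0.76 = 0.509 m².
From P = εσAT⁴, T = (P / εσA)^(1/4) = (38700 / (0.75 × 5.67×10⁻⁸ × 0.509))^(1/4).
T = (1.79×10^12)^(1/4) = 1160 K.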